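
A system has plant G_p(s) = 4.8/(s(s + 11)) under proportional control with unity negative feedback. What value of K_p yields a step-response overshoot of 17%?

From %OS = 100·exp(−πζ/√(1−ζ²)) = 17%, ζ = −ln(0.17)/√(π²+ln²(0.17)) = 0.4913.
Characteristic equation s² + 11s + 4.8K_p = 0 gives ζ = 11/(2√(4.8K_p)).
Setting ζ = 0.4913: √(4.8K_p) = 11/(2·0.4913) = 11.2, so K_p = 125.3/4.8 = 26.1.

K_p = 26.1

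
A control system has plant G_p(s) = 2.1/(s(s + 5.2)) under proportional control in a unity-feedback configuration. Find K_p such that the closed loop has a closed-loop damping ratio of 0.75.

K_p = 5.72

Closed-loop characteristic equation: s² + 5.2s + K_p·2.1 = 0.
So ω_n = √(2.1K_p) and 2ζω_n = 5.2, giving ζ = 5.2/(2√(2.1K_p)).
Setting ζ = 0.75: √(2.1K_p) = 5.2/(2·0.75) = 3.467, so K_p = 12.02/2.1 = 5.72.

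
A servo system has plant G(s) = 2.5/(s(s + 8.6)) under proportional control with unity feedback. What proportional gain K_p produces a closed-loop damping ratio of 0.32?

K_p = 72.2

Closed-loop characteristic equation: s² + 8.6s + K_p·2.5 = 0.
So ω_n = √(2.5K_p) and 2ζω_n = 8.6, giving ζ = 8.6/(2√(2.5K_p)).
Setting ζ = 0.32: √(2.5K_p) = 8.6/(2·0.32) = 13.44, so K_p = 180.6/2.5 = 72.2.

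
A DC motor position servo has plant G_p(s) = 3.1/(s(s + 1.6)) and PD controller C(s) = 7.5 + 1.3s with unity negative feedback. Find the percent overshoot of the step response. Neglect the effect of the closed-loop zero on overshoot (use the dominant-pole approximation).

10.4%

Forward path: (7.5 + 1.3s)·3.1/(s(s+1.6)). The closed-loop characteristic equation is s² + (1.6 + 3.1·1.3)s + 3.1·7.5 = 0.
That is s² + 5.63s + 23.25 = 0, so ω_n = 4.822 rad/s and ζ = 5.63/(2·4.822) = 0.5838.
%OS = 100·exp(−πζ/√(1−ζ²)) = 10.4%.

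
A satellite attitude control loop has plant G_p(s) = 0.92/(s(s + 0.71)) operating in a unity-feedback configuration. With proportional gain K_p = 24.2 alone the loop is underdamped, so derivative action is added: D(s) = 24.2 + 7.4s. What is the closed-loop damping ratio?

Forward path: (24.2 + 7.4s)·0.92/(s(s+0.71)). The closed-loop characteristic equation is s² + (0.71 + 0.92·7.4)s + 0.92·24.2 = 0.
That is s² + 7.518s + 22.26 = 0, so ω_n = 4.718 rad/s and ζ = 7.518/(2·4.718) = 0.7967.

ζ = 0.797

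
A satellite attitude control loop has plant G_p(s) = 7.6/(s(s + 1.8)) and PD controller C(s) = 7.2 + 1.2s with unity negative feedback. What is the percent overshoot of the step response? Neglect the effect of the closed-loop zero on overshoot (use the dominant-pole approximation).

Forward path: (7.2 + 1.2s)·7.6/(s(s+1.8)). The closed-loop characteristic equation is s² + (1.8 + 7.6·1.2)s + 7.6·7.2 = 0.
That is s² + 10.92s + 54.72 = 0, so ω_n = 7.397 rad/s and ζ = 10.92/(2·7.397) = 0.7381.
%OS = 100·exp(−πζ/√(1−ζ²)) = 3.22%.

3.22%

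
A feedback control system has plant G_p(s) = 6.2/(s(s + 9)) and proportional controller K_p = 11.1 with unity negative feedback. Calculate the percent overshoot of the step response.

The closed-loop denominator s² + 9s + 68.82 gives ω_n = √68.82 = 8.296 and ζ = 9/(2ω_n) = 0.5424.
%OS = 100·exp(−πζ/√(1−ζ²)) = 100·exp(−π·0.5424/√0.7058) = 13.2%.

13.2%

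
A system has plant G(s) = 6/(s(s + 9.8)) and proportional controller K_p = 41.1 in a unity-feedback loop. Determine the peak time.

T_p = 0.211 s

From 1 + K_pG(s) = 0: s² + 9.8s + 246.6 = 0 ⇒ ω_n = 15.7, ζ = 0.312.
Damped frequency ω_d = ω_n√(1−ζ²) = 14.92 rad/s, so peak time T_p = π/ω_d = 0.211 s.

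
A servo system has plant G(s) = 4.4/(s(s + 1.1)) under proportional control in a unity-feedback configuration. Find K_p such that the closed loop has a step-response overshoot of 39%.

From %OS = 100·exp(−πζ/√(1−ζ²)) = 39%, ζ = −ln(0.39)/√(π²+ln²(0.39)) = 0.2871.
Characteristic equation s² + 1.1s + 4.4K_p = 0 gives ζ = 1.1/(2√(4.4K_p)).
Setting ζ = 0.2871: √(4.4K_p) = 1.1/(2·0.2871) = 1.916, so K_p = 3.67/4.4 = 0.834.

K_p = 0.834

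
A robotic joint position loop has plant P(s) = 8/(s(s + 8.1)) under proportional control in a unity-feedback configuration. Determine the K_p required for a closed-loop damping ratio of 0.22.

Closed-loop characteristic equation: s² + 8.1s + K_p·8 = 0.
So ω_n = √(8K_p) and 2ζω_n = 8.1, giving ζ = 8.1/(2√(8K_p)).
Setting ζ = 0.22: √(8K_p) = 8.1/(2·0.22) = 18.41, so K_p = 338.9/8 = 42.4.

K_p = 42.4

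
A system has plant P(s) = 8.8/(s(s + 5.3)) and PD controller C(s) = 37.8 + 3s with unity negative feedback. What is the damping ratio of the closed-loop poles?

Forward path: (37.8 + 3s)·8.8/(s(s+5.3)). The closed-loop characteristic equation is s² + (5.3 + 8.8·3)s + 8.8·37.8 = 0.
That is s² + 31.7s + 332.6 = 0, so ω_n = 18.24 rad/s and ζ = 31.7/(2·18.24) = 0.869.

ζ = 0.869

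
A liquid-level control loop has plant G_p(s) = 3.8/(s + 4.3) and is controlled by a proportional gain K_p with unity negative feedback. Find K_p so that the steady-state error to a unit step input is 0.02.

Steady-state error for a unit step on this type-0 loop is 1/(1 + K_p·G_p(0)).
G_p(0) = 0.8837. Require 1/(1 + K_p·0.8837) = 0.02, so 1 + 0.8837·K_p = 50.
K_p = (50 − 1)/0.8837 = 55.4.

K_p = 55.4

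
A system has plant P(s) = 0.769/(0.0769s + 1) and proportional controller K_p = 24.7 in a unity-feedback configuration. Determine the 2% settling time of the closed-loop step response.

Closed loop: T(s) = K_p·P/(1+K_p·P) = 18.99/(0.0769s + 1 + 18.99), with pole at s = −(1 + 18.99)/0.0769 = −260.
τ = 1/260 = 0.003846 s, so 2% settling time ≈ 4τ = 0.0154 s.

T_s ≈ 0.0154 s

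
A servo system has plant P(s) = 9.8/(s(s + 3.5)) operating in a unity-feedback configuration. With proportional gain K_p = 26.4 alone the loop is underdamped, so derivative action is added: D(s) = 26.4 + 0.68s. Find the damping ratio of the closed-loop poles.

Forward path: (26.4 + 0.68s)·9.8/(s(s+3.5)). The closed-loop characteristic equation is s² + (3.5 + 9.8·0.68)s + 9.8·26.4 = 0.
That is s² + 10.16s + 258.7 = 0, so ω_n = 16.08 rad/s and ζ = 10.16/(2·16.08) = 0.316.

ζ = 0.316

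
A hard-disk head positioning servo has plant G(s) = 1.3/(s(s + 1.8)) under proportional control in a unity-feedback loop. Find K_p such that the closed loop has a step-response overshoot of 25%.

K_p = 3.82

From %OS = 100·exp(−πζ/√(1−ζ²)) = 25%, ζ = −ln(0.25)/√(π²+ln²(0.25)) = 0.4037.
Characteristic equation s² + 1.8s + 1.3K_p = 0 gives ζ = 1.8/(2√(1.3K_p)).
Setting ζ = 0.4037: √(1.3K_p) = 1.8/(2·0.4037) = 2.229, so K_p = 4.97/1.3 = 3.82.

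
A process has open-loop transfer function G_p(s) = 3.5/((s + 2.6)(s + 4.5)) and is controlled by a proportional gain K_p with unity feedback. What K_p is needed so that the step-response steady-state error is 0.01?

K_p = 331

For a type-0 loop with proportional control, e_ss = 1/(1 + K_p·G_p(0)).
G_p(0) = 0.2991. Require 1/(1 + K_p·0.2991) = 0.01, so 1 + 0.2991·K_p = 100.
K_p = (100 − 1)/0.2991 = 331.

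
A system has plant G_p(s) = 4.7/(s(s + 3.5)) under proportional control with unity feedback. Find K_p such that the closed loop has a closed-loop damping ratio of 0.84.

Closed-loop characteristic equation: s² + 3.5s + K_p·4.7 = 0.
So ω_n = √(4.7K_p) and 2ζω_n = 3.5, giving ζ = 3.5/(2√(4.7K_p)).
Setting ζ = 0.84: √(4.7K_p) = 3.5/(2·0.84) = 2.083, so K_p = 4.34/4.7 = 0.923.

K_p = 0.923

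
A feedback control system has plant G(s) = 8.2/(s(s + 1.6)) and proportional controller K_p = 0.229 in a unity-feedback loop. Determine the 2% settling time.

Closed-loop characteristic equation: s² + 1.6s + 1.878 = 0, so ω_n = 1.37 rad/s and ζ = 1.6/(2·1.37) = 0.5838.
2% settling time T_s ≈ 4/(ζω_n) = 4/0.8 = 5 s.

T_s ≈ 5 s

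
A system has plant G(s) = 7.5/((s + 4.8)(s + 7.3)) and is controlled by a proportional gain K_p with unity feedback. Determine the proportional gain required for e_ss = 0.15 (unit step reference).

K_p = 26.5

Steady-state error for a unit step on this type-0 loop is 1/(1 + K_p·G(0)).
G(0) = 0.214. Require 1/(1 + K_p·0.214) = 0.15, so 1 + 0.214·K_p = 6.667.
K_p = (6.667 − 1)/0.214 = 26.5.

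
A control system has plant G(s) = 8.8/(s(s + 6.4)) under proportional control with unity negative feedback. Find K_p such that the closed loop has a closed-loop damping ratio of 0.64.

K_p = 2.84

Closed-loop characteristic equation: s² + 6.4s + K_p·8.8 = 0.
So ω_n = √(8.8K_p) and 2ζω_n = 6.4, giving ζ = 6.4/(2√(8.8K_p)).
Setting ζ = 0.64: √(8.8K_p) = 6.4/(2·0.64) = 5, so K_p = 25/8.8 = 2.84.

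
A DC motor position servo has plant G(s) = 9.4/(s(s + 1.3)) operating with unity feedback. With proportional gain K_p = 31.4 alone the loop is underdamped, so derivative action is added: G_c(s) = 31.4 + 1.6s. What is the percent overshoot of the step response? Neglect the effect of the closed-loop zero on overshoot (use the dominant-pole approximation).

Forward path: (31.4 + 1.6s)·9.4/(s(s+1.3)). The closed-loop characteristic equation is s² + (1.3 + 9.4·1.6)s + 9.4·31.4 = 0.
That is s² + 16.34s + 295.2 = 0, so ω_n = 17.18 rad/s and ζ = 16.34/(2·17.18) = 0.4755.
%OS = 100·exp(−πζ/√(1−ζ²)) = 18.3%.

18.3%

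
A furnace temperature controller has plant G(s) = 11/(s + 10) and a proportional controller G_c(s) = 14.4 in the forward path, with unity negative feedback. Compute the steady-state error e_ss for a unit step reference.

The loop is type 0. Static position error constant K_pos = G_c(0)·G(0) = 14.4·1.1 = 15.84.
Steady-state error to a unit step: e_ss = 1/(1+K_pos) = 1/16.84 = 0.0594.

0.0594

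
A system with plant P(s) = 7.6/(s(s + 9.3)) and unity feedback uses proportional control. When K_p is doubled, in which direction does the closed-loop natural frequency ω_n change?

increase

ω_n = √(7.6·K_p), which grows with K_p.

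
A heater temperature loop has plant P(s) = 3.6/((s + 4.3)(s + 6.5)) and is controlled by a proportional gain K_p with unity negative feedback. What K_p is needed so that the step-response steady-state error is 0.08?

Steady-state error for a unit step on this type-0 loop is 1/(1 + K_p·P(0)).
P(0) = 0.1288. Require 1/(1 + K_p·0.1288) = 0.08, so 1 + 0.1288·K_p = 12.5.
K_p = (12.5 − 1)/0.1288 = 89.3.

K_p = 89.3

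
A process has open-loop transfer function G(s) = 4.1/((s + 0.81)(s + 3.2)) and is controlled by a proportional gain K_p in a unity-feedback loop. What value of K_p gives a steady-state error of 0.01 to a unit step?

K_p = 62.6

Steady-state error for a unit step on this type-0 loop is 1/(1 + K_p·G(0)).
G(0) = 1.582. Require 1/(1 + K_p·1.582) = 0.01, so 1 + 1.582·K_p = 100.
K_p = (100 − 1)/1.582 = 62.6.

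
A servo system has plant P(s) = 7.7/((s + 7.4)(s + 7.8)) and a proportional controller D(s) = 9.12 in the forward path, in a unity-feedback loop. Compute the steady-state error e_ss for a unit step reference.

0.451

The loop is type 0. Static position error constant K_pos = D(0)·P(0) = 9.12·0.1334 = 1.217.
Steady-state error to a unit step: e_ss = 1/(1+K_pos) = 1/2.217 = 0.451.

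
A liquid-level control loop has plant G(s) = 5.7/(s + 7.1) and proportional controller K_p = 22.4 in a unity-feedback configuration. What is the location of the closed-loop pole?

s = -134.8

Closed-loop transfer function: T(s) = K_p·G(s)/(1 + K_p·G(s)) = 127.7/(s + 7.1 + 127.7) = 127.7/(s + 134.8).
The closed-loop pole is at s = −134.8.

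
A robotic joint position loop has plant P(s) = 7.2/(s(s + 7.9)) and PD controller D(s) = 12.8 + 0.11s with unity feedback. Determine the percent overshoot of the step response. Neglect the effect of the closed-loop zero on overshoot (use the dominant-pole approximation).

20.3%

Forward path: (12.8 + 0.11s)·7.2/(s(s+7.9)). The closed-loop characteristic equation is s² + (7.9 + 7.2·0.11)s + 7.2·12.8 = 0.
That is s² + 8.692s + 92.16 = 0, so ω_n = 9.6 rad/s and ζ = 8.692/(2·9.6) = 0.4527.
%OS = 100·exp(−πζ/√(1−ζ²)) = 20.3%.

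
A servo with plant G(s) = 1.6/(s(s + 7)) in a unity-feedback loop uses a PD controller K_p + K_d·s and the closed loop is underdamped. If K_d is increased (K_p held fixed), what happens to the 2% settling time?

Characteristic equation s² + (7 + 1.6K_d)s + 1.6K_p = 0: raising K_d increases ζω_n = (7+1.6K_d)/2 while the loop stays underdamped, so T_s ≈ 4/(ζω_n) decreases.

decrease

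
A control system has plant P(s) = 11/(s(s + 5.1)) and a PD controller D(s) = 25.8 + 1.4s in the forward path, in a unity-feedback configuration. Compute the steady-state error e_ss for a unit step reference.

The open loop D(s)P(s) has a pole at the origin (type 1), so the static position error constant is infinite and e_ss = 1/(1+∞) = 0.

0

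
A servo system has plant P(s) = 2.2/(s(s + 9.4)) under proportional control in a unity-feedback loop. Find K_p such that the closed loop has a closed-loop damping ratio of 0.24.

K_p = 174

Closed-loop characteristic equation: s² + 9.4s + K_p·2.2 = 0.
So ω_n = √(2.2K_p) and 2ζω_n = 9.4, giving ζ = 9.4/(2√(2.2K_p)).
Setting ζ = 0.24: √(2.2K_p) = 9.4/(2·0.24) = 19.58, so K_p = 383.5/2.2 = 174.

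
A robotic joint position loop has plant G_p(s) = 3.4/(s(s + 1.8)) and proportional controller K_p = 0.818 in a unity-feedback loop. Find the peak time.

T_p = 2.24 s

From 1 + K_pG_p(s) = 0: s² + 1.8s + 2.781 = 0 ⇒ ω_n = 1.668, ζ = 0.5397.
Damped frequency ω_d = ω_n√(1−ζ²) = 1.404 rad/s, so peak time T_p = π/ω_d = 2.24 s.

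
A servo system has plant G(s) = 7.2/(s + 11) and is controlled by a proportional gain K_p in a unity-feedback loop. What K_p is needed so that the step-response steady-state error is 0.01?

K_p = 151

The loop is type 0, so e_ss(step) = 1/(1 + K_pos) with K_pos = K_p·G(0).
G(0) = 0.6545. Require 1/(1 + K_p·0.6545) = 0.01, so 1 + 0.6545·K_p = 100.
K_p = (100 − 1)/0.6545 = 151.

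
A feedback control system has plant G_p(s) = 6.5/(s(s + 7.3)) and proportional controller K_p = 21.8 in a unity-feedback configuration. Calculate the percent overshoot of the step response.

From 1 + K_pG_p(s) = 0: s² + 7.3s + 141.7 = 0 ⇒ ω_n = 11.9, ζ = 0.3066.
%OS = 100·exp(−πζ/√(1−ζ²)) = 100·exp(−π·0.3066/√0.906) = 36.3%.

36.3%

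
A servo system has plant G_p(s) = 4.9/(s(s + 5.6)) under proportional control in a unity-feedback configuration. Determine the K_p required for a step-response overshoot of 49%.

K_p = 32.6

From %OS = 100·exp(−πζ/√(1−ζ²)) = 49%, ζ = −ln(0.49)/√(π²+ln²(0.49)) = 0.2214.
Characteristic equation s² + 5.6s + 4.9K_p = 0 gives ζ = 5.6/(2√(4.9K_p)).
Setting ζ = 0.2214: √(4.9K_p) = 5.6/(2·0.2214) = 12.65, so K_p = 159.9/4.9 = 32.6.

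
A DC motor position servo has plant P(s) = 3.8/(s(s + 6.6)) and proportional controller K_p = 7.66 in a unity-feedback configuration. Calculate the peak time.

The closed-loop denominator s² + 6.6s + 29.11 gives ω_n = √29.11 = 5.395 and ζ = 6.6/(2ω_n) = 0.6117.
Damped frequency ω_d = ω_n√(1−ζ²) = 4.268 rad/s, so peak time T_p = π/ω_d = 0.736 s.

T_p = 0.736 s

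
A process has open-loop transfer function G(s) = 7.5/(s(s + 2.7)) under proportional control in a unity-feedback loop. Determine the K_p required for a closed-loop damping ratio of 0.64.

K_p = 0.593

Closed-loop characteristic equation: s² + 2.7s + K_p·7.5 = 0.
So ω_n = √(7.5K_p) and 2ζω_n = 2.7, giving ζ = 2.7/(2√(7.5K_p)).
Setting ζ = 0.64: √(7.5K_p) = 2.7/(2·0.64) = 2.109, so K_p = 4.449/7.5 = 0.593.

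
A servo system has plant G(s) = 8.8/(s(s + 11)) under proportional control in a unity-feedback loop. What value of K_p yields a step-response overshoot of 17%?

K_p = 14.2

From %OS = 100·exp(−πζ/√(1−ζ²)) = 17%, ζ = −ln(0.17)/√(π²+ln²(0.17)) = 0.4913.
Characteristic equation s² + 11s + 8.8K_p = 0 gives ζ = 11/(2√(8.8K_p)).
Setting ζ = 0.4913: √(8.8K_p) = 11/(2·0.4913) = 11.2, so K_p = 125.3/8.8 = 14.2.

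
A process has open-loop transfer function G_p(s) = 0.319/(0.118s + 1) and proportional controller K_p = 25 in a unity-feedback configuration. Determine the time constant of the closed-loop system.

τ = 0.0131 s

Closed loop: T(s) = K_p·G_p/(1+K_p·G_p) = 7.975/(0.118s + 1 + 7.975), with pole at s = −(1 + 7.975)/0.118 = −76.06.
Closed-loop time constant τ = 1/76.06 = 0.0131 s.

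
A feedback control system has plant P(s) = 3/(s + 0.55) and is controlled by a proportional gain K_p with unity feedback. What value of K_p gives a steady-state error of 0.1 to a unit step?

K_p = 1.65

The loop is type 0, so e_ss(step) = 1/(1 + K_pos) with K_pos = K_p·P(0).
P(0) = 5.455. Require 1/(1 + K_p·5.455) = 0.1, so 1 + 5.455·K_p = 10.
K_p = (10 − 1)/5.455 = 1.65.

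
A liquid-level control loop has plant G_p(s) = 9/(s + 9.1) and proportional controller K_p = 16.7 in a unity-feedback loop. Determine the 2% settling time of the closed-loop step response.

Closed-loop transfer function: T(s) = K_p·G_p(s)/(1 + K_p·G_p(s)) = 150.3/(s + 9.1 + 150.3) = 150.3/(s + 159.4).
Time constant τ = 1/159.4 = 0.006274 s, so the 2% settling time is about 4τ = 0.0251 s.

T_s ≈ 0.0251 s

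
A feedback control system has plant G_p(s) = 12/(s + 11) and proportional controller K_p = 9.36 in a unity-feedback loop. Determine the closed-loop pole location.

Closed-loop transfer function: T(s) = K_p·G_p(s)/(1 + K_p·G_p(s)) = 112.3/(s + 11 + 112.3) = 112.3/(s + 123.3).
The closed-loop pole is at s = −123.3.

s = -123.3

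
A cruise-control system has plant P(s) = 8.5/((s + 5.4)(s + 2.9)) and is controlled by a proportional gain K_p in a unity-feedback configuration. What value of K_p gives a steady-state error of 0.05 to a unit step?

K_p = 35

Steady-state error for a unit step on this type-0 loop is 1/(1 + K_p·P(0)).
P(0) = 0.5428. Require 1/(1 + K_p·0.5428) = 0.05, so 1 + 0.5428·K_p = 20.
K_p = (20 − 1)/0.5428 = 35.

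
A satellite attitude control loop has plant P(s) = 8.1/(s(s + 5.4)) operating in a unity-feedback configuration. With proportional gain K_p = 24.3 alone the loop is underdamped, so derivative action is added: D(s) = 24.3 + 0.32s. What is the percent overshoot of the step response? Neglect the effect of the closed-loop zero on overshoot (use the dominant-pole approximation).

Forward path: (24.3 + 0.32s)·8.1/(s(s+5.4)). The closed-loop characteristic equation is s² + (5.4 + 8.1·0.32)s + 8.1·24.3 = 0.
That is s² + 7.992s + 196.8 = 0, so ω_n = 14.03 rad/s and ζ = 7.992/(2·14.03) = 0.2848.
%OS = 100·exp(−πζ/√(1−ζ²)) = 39.3%.

39.3%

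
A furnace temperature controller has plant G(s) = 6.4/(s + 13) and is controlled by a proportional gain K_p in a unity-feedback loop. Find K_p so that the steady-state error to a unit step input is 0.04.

K_p = 48.8

The loop is type 0, so e_ss(step) = 1/(1 + K_pos) with K_pos = K_p·G(0).
G(0) = 0.4923. Require 1/(1 + K_p·0.4923) = 0.04, so 1 + 0.4923·K_p = 25.
K_p = (25 − 1)/0.4923 = 48.8.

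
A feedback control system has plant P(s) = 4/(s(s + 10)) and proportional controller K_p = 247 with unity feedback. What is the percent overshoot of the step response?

60.3%

The closed-loop denominator s² + 10s + 988 gives ω_n = √988 = 31.43 and ζ = 10/(2ω_n) = 0.1591.
%OS = 100·exp(−πζ/√(1−ζ²)) = 100·exp(−π·0.1591/√0.9747) = 60.3%.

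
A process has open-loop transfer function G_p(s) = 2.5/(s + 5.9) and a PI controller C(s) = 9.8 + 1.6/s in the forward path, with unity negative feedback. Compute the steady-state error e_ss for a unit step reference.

The open loop C(s)G_p(s) has a pole at the origin (type 1), so the static position error constant is infinite and e_ss = 1/(1+∞) = 0.

0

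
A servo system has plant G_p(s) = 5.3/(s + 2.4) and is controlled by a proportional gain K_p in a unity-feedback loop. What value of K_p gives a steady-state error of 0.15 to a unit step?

K_p = 2.57

For a type-0 loop with proportional control, e_ss = 1/(1 + K_p·G_p(0)).
G_p(0) = 2.208. Require 1/(1 + K_p·2.208) = 0.15, so 1 + 2.208·K_p = 6.667.
K_p = (6.667 − 1)/2.208 = 2.57.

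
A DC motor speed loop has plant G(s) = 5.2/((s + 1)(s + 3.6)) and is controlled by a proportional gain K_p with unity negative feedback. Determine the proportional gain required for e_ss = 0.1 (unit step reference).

K_p = 6.23

Steady-state error for a unit step on this type-0 loop is 1/(1 + K_p·G(0)).
G(0) = 1.444. Require 1/(1 + K_p·1.444) = 0.1, so 1 + 1.444·K_p = 10.
K_p = (10 − 1)/1.444 = 6.23.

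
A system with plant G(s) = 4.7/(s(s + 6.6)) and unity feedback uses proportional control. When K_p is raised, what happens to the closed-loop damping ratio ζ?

ζ = 6.6/(2√(4.7K_p)); increasing K_p raises the denominator, so ζ falls.

decrease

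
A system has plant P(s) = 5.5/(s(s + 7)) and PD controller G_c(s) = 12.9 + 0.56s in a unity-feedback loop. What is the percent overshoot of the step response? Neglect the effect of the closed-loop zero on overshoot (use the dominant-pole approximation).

9.57%

Forward path: (12.9 + 0.56s)·5.5/(s(s+7)). The closed-loop characteristic equation is s² + (7 + 5.5·0.56)s + 5.5·12.9 = 0.
That is s² + 10.08s + 70.95 = 0, so ω_n = 8.423 rad/s and ζ = 10.08/(2·8.423) = 0.5983.
%OS = 100·exp(−πζ/√(1−ζ²)) = 9.57%.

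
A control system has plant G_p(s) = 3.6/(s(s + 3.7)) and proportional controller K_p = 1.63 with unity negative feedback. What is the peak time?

T_p = 2.01 s

From 1 + K_pG_p(s) = 0: s² + 3.7s + 5.868 = 0 ⇒ ω_n = 2.422, ζ = 0.7637.
Damped frequency ω_d = ω_n√(1−ζ²) = 1.564 rad/s, so peak time T_p = π/ω_d = 2.01 s.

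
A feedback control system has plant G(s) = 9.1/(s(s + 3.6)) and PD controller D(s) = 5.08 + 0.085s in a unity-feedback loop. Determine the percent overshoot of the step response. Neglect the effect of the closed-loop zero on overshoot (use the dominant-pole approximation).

34.4%

Forward path: (5.08 + 0.085s)·9.1/(s(s+3.6)). The closed-loop characteristic equation is s² + (3.6 + 9.1·0.085)s + 9.1·5.08 = 0.
That is s² + 4.373s + 46.23 = 0, so ω_n = 6.799 rad/s and ζ = 4.373/(2·6.799) = 0.3216.
%OS = 100·exp(−πζ/√(1−ζ²)) = 34.4%.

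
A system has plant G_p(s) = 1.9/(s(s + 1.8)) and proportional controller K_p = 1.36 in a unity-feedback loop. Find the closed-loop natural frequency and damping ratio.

With unity feedback the closed-loop characteristic equation is s² + 1.8s + 1.36·1.9 = s² + 1.8s + 2.584 = 0.
Matching s² + 2ζω_n s + ω_n²: ω_n = √2.584 = 1.607 rad/s and 2ζω_n = 1.8, so ζ = 1.8/(2·1.607) = 0.56.

ω_n = 1.61 rad/s, ζ = 0.56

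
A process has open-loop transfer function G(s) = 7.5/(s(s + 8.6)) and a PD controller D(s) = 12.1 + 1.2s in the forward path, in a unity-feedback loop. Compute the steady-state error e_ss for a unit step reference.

0

The open loop D(s)G(s) has a pole at the origin (type 1), so the static position error constant is infinite and e_ss = 1/(1+∞) = 0.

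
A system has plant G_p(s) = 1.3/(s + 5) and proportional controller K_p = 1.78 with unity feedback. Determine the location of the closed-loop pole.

Closed-loop transfer function: T(s) = K_p·G_p(s)/(1 + K_p·G_p(s)) = 2.314/(s + 5 + 2.314) = 2.314/(s + 7.314).
The closed-loop pole is at s = −7.314.

s = -7.314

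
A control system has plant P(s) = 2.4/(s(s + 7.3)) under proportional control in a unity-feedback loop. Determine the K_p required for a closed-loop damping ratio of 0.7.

Closed-loop characteristic equation: s² + 7.3s + K_p·2.4 = 0.
So ω_n = √(2.4K_p) and 2ζω_n = 7.3, giving ζ = 7.3/(2√(2.4K_p)).
Setting ζ = 0.7: √(2.4K_p) = 7.3/(2·0.7) = 5.214, so K_p = 27.19/2.4 = 11.3.

K_p = 11.3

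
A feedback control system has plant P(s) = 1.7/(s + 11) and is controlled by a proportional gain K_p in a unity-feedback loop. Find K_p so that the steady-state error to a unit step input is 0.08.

The loop is type 0, so e_ss(step) = 1/(1 + K_pos) with K_pos = K_p·P(0).
P(0) = 0.1545. Require 1/(1 + K_p·0.1545) = 0.08, so 1 + 0.1545·K_p = 12.5.
K_p = (12.5 − 1)/0.1545 = 74.4.

K_p = 74.4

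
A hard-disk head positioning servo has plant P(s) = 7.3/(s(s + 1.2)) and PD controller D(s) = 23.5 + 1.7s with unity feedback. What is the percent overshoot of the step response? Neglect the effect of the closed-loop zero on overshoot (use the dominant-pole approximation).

Forward path: (23.5 + 1.7s)·7.3/(s(s+1.2)). The closed-loop characteristic equation is s² + (1.2 + 7.3·1.7)s + 7.3·23.5 = 0.
That is s² + 13.61s + 171.5 = 0, so ω_n = 13.1 rad/s and ζ = 13.61/(2·13.1) = 0.5196.
%OS = 100·exp(−πζ/√(1−ζ²)) = 14.8%.

14.8%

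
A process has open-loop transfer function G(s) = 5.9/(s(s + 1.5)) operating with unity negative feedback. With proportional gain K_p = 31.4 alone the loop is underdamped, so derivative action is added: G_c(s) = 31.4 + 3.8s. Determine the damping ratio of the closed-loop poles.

Forward path: (31.4 + 3.8s)·5.9/(s(s+1.5)). The closed-loop characteristic equation is s² + (1.5 + 5.9·3.8)s + 5.9·31.4 = 0.
That is s² + 23.92s + 185.3 = 0, so ω_n = 13.61 rad/s and ζ = 23.92/(2·13.61) = 0.8787.

ζ = 0.879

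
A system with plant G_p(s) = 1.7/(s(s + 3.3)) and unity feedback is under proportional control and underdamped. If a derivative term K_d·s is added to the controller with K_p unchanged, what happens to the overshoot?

With PD the characteristic equation becomes s² + (a + K·K_d)s + K·K_p = 0; the damping term grows, ζ rises, overshoot falls.

decrease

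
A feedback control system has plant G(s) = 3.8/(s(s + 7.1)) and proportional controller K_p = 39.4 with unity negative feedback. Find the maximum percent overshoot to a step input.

From 1 + K_pG(s) = 0: s² + 7.1s + 149.7 = 0 ⇒ ω_n = 12.24, ζ = 0.2901.
%OS = 100·exp(−πζ/√(1−ζ²)) = 100·exp(−π·0.2901/√0.9158) = 38.6%.

38.6%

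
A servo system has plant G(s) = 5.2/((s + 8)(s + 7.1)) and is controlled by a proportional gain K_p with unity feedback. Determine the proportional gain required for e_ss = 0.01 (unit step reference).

K_p = 1080

Steady-state error for a unit step on this type-0 loop is 1/(1 + K_p·G(0)).
G(0) = 0.09155. Require 1/(1 + K_p·0.09155) = 0.01, so 1 + 0.09155·K_p = 100.
K_p = (100 − 1)/0.09155 = 1080.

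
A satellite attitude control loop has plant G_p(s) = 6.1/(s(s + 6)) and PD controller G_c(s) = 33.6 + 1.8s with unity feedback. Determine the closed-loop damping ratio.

ζ = 0.593

Forward path: (33.6 + 1.8s)·6.1/(s(s+6)). The closed-loop characteristic equation is s² + (6 + 6.1·1.8)s + 6.1·33.6 = 0.
That is s² + 16.98s + 205 = 0, so ω_n = 14.32 rad/s and ζ = 16.98/(2·14.32) = 0.593.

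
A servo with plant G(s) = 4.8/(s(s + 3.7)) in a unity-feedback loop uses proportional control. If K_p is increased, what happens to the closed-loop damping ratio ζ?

decrease

ζ = 3.7/(2√(4.8K_p)); increasing K_p raises the denominator, so ζ falls.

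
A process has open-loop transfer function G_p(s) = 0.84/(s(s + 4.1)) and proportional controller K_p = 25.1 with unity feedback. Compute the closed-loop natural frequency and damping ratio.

ω_n = 4.59 rad/s, ζ = 0.446

1 + K_p·G_p(s) = 0 gives s² + 4.1s + 21.08 = 0.
So ω_n² = 21.08 ⇒ ω_n = 4.592 rad/s, and ζ = 4.1/(2ω_n) = 0.446.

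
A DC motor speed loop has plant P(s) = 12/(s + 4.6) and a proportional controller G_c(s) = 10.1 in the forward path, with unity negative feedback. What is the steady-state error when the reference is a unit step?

0.0366

The loop is type 0. Static position error constant K_pos = G_c(0)·P(0) = 10.1·2.609 = 26.35.
Steady-state error to a unit step: e_ss = 1/(1+K_pos) = 1/27.35 = 0.0366.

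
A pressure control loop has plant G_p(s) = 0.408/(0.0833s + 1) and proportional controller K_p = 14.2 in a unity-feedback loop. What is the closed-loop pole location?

s = -81.56

Closed loop: T(s) = K_p·G_p/(1+K_p·G_p) = 5.794/(0.0833s + 1 + 5.794), with pole at s = −(1 + 5.794)/0.0833 = −81.56.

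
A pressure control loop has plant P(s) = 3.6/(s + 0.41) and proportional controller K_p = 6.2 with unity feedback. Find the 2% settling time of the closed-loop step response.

Closed-loop transfer function: T(s) = K_p·P(s)/(1 + K_p·P(s)) = 22.32/(s + 0.41 + 22.32) = 22.32/(s + 22.73).
Time constant τ = 1/22.73 = 0.04399 s, so the 2% settling time is about 4τ = 0.176 s.

T_s ≈ 0.176 s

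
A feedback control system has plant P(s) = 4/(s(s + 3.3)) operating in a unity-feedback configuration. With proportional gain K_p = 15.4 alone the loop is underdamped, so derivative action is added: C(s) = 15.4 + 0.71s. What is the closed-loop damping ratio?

Forward path: (15.4 + 0.71s)·4/(s(s+3.3)). The closed-loop characteristic equation is s² + (3.3 + 4·0.71)s + 4·15.4 = 0.
That is s² + 6.14s + 61.6 = 0, so ω_n = 7.849 rad/s and ζ = 6.14/(2·7.849) = 0.3912.

ζ = 0.391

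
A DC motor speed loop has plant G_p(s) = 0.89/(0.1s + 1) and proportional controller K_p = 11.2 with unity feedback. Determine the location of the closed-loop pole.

Closed loop: T(s) = K_p·G_p/(1+K_p·G_p) = 9.968/(0.1s + 1 + 9.968), with pole at s = −(1 + 9.968)/0.1 = −109.7.

s = -109.7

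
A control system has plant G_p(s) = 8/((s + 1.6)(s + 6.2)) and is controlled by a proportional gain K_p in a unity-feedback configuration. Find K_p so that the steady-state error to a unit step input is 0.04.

For a type-0 loop with proportional control, e_ss = 1/(1 + K_p·G_p(0)).
G_p(0) = 0.8065. Require 1/(1 + K_p·0.8065) = 0.04, so 1 + 0.8065·K_p = 25.
K_p = (25 − 1)/0.8065 = 29.8.

K_p = 29.8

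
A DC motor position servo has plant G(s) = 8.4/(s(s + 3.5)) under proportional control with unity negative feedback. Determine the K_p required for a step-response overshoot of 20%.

K_p = 1.75

From %OS = 100·exp(−πζ/√(1−ζ²)) = 20%, ζ = −ln(0.2)/√(π²+ln²(0.2)) = 0.4559.
Characteristic equation s² + 3.5s + 8.4K_p = 0 gives ζ = 3.5/(2√(8.4K_p)).
Setting ζ = 0.4559: √(8.4K_p) = 3.5/(2·0.4559) = 3.838, so K_p = 14.73/8.4 = 1.75.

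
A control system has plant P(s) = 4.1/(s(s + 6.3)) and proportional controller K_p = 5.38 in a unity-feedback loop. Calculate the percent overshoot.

5.84%

The closed-loop denominator s² + 6.3s + 22.06 gives ω_n = √22.06 = 4.697 and ζ = 6.3/(2ω_n) = 0.6707.
%OS = 100·exp(−πζ/√(1−ζ²)) = 100·exp(−π·0.6707/√0.5502) = 5.84%.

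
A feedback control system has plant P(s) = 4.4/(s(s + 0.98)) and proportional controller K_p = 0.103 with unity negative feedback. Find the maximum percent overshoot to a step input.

3.56%

From 1 + K_pP(s) = 0: s² + 0.98s + 0.4532 = 0 ⇒ ω_n = 0.6732, ζ = 0.7279.
%OS = 100·exp(−πζ/√(1−ζ²)) = 100·exp(−π·0.7279/√0.4702) = 3.56%.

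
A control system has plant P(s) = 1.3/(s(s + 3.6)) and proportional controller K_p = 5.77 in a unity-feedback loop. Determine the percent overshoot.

6.46%

The closed-loop denominator s² + 3.6s + 7.501 gives ω_n = √7.501 = 2.739 and ζ = 3.6/(2ω_n) = 0.6572.
%OS = 100·exp(−πζ/√(1−ζ²)) = 100·exp(−π·0.6572/√0.5681) = 6.46%.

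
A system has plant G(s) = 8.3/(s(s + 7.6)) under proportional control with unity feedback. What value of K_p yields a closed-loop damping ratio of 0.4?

Closed-loop characteristic equation: s² + 7.6s + K_p·8.3 = 0.
So ω_n = √(8.3K_p) and 2ζω_n = 7.6, giving ζ = 7.6/(2√(8.3K_p)).
Setting ζ = 0.4: √(8.3K_p) = 7.6/(2·0.4) = 9.5, so K_p = 90.25/8.3 = 10.9.

K_p = 10.9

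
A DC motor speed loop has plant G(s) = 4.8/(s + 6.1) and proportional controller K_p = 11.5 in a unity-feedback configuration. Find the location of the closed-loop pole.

s = -61.3

Closed-loop transfer function: T(s) = K_p·G(s)/(1 + K_p·G(s)) = 55.2/(s + 6.1 + 55.2) = 55.2/(s + 61.3).
The closed-loop pole is at s = −61.3.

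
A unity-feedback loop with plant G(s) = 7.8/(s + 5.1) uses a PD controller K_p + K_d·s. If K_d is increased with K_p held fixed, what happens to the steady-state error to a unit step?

K_d affects only the transient (the s-coefficient); the DC loop gain, and hence e_ss, depends only on K_p.

unchanged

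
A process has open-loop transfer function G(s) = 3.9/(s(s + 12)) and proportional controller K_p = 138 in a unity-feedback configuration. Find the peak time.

Closed-loop characteristic equation: s² + 12s + 538.2 = 0, so ω_n = 23.2 rad/s and ζ = 12/(2·23.2) = 0.2586.
Damped frequency ω_d = ω_n√(1−ζ²) = 22.41 rad/s, so peak time T_p = π/ω_d = 0.14 s.

T_p = 0.14 s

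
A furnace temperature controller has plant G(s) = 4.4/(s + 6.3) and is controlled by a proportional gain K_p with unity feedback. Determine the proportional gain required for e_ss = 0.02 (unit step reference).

For a type-0 loop with proportional control, e_ss = 1/(1 + K_p·G(0)).
G(0) = 0.6984. Require 1/(1 + K_p·0.6984) = 0.02, so 1 + 0.6984·K_p = 50.
K_p = (50 − 1)/0.6984 = 70.2.

K_p = 70.2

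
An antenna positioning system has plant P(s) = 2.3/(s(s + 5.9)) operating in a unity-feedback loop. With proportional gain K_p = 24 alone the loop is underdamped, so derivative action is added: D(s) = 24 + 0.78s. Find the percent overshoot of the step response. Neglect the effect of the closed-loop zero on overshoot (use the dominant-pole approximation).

14.9%

Forward path: (24 + 0.78s)·2.3/(s(s+5.9)). The closed-loop characteristic equation is s² + (5.9 + 2.3·0.78)s + 2.3·24 = 0.
That is s² + 7.694s + 55.2 = 0, so ω_n = 7.43 rad/s and ζ = 7.694/(2·7.43) = 0.5178.
%OS = 100·exp(−πζ/√(1−ζ²)) = 14.9%.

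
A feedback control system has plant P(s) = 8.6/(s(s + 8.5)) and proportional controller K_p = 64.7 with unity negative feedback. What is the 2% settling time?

T_s ≈ 0.941 s

Closed-loop characteristic equation: s² + 8.5s + 556.4 = 0, so ω_n = 23.59 rad/s and ζ = 8.5/(2·23.59) = 0.1802.
2% settling time T_s ≈ 4/(ζω_n) = 4/4.25 = 0.941 s.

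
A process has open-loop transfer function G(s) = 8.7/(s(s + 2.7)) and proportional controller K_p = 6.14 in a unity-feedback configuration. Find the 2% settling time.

T_s ≈ 2.96 s

From 1 + K_pG(s) = 0: s² + 2.7s + 53.42 = 0 ⇒ ω_n = 7.309, ζ = 0.1847.
2% settling time T_s ≈ 4/(ζω_n) = 4/1.35 = 2.96 s.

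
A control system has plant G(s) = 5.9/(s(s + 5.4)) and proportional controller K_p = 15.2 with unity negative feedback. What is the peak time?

T_p = 0.346 s

The closed-loop denominator s² + 5.4s + 89.68 gives ω_n = √89.68 = 9.47 and ζ = 5.4/(2ω_n) = 0.2851.
Damped frequency ω_d = ω_n√(1−ζ²) = 9.077 rad/s, so peak time T_p = π/ω_d = 0.346 s.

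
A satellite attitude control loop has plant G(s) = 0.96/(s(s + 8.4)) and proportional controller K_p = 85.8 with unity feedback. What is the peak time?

From 1 + K_pG(s) = 0: s² + 8.4s + 82.37 = 0 ⇒ ω_n = 9.076, ζ = 0.4628.
Damped frequency ω_d = ω_n√(1−ζ²) = 8.045 rad/s, so peak time T_p = π/ω_d = 0.39 s.

T_p = 0.39 s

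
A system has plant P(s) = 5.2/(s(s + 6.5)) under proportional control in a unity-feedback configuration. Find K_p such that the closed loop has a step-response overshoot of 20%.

K_p = 9.77

From %OS = 100·exp(−πζ/√(1−ζ²)) = 20%, ζ = −ln(0.2)/√(π²+ln²(0.2)) = 0.4559.
Characteristic equation s² + 6.5s + 5.2K_p = 0 gives ζ = 6.5/(2√(5.2K_p)).
Setting ζ = 0.4559: √(5.2K_p) = 6.5/(2·0.4559) = 7.128, so K_p = 50.81/5.2 = 9.77.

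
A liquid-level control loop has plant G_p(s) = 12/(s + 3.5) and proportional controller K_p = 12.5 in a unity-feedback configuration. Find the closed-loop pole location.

s = -153.5

Closed-loop transfer function: T(s) = K_p·G_p(s)/(1 + K_p·G_p(s)) = 150/(s + 3.5 + 150) = 150/(s + 153.5).
The closed-loop pole is at s = −153.5.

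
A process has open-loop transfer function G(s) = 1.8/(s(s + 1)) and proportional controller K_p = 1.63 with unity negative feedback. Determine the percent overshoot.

The closed-loop denominator s² + 1s + 2.934 gives ω_n = √2.934 = 1.713 and ζ = 1/(2ω_n) = 0.2919.
%OS = 100·exp(−πζ/√(1−ζ²)) = 100·exp(−π·0.2919/√0.9148) = 38.3%.

38.3%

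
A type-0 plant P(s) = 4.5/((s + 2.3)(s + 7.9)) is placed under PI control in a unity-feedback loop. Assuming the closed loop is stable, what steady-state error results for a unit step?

The PI controller's integrator makes the forward path type 1, so e_ss to a step is zero.

0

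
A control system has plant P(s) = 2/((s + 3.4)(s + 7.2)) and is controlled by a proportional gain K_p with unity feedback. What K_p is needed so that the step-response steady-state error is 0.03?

K_p = 396

The loop is type 0, so e_ss(step) = 1/(1 + K_pos) with K_pos = K_p·P(0).
P(0) = 0.0817. Require 1/(1 + K_p·0.0817) = 0.03, so 1 + 0.0817·K_p = 33.33.
K_p = (33.33 − 1)/0.0817 = 396.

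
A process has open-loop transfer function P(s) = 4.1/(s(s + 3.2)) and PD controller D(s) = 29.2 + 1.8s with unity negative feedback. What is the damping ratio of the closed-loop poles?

Forward path: (29.2 + 1.8s)·4.1/(s(s+3.2)). The closed-loop characteristic equation is s² + (3.2 + 4.1·1.8)s + 4.1·29.2 = 0.
That is s² + 10.58s + 119.7 = 0, so ω_n = 10.94 rad/s and ζ = 10.58/(2·10.94) = 0.4835.

ζ = 0.483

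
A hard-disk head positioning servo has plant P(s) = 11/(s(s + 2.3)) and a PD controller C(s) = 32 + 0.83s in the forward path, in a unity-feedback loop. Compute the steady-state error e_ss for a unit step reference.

The open loop C(s)P(s) has a pole at the origin (type 1), so the static position error constant is infinite and e_ss = 1/(1+∞) = 0.

0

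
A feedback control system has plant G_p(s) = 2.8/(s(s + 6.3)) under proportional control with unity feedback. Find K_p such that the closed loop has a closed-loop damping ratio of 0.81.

K_p = 5.4

Closed-loop characteristic equation: s² + 6.3s + K_p·2.8 = 0.
So ω_n = √(2.8K_p) and 2ζω_n = 6.3, giving ζ = 6.3/(2√(2.8K_p)).
Setting ζ = 0.81: √(2.8K_p) = 6.3/(2·0.81) = 3.889, so K_p = 15.12/2.8 = 5.4.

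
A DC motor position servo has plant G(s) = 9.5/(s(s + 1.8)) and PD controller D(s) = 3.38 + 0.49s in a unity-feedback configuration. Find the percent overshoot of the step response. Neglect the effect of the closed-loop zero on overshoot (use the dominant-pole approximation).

11.3%

Forward path: (3.38 + 0.49s)·9.5/(s(s+1.8)). The closed-loop characteristic equation is s² + (1.8 + 9.5·0.49)s + 9.5·3.38 = 0.
That is s² + 6.455s + 32.11 = 0, so ω_n = 5.667 rad/s and ζ = 6.455/(2·5.667) = 0.5696.
%OS = 100·exp(−πζ/√(1−ζ²)) = 11.3%.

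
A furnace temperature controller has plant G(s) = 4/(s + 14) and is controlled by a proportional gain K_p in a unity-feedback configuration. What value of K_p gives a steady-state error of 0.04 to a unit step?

Steady-state error for a unit step on this type-0 loop is 1/(1 + K_p·G(0)).
G(0) = 0.2857. Require 1/(1 + K_p·0.2857) = 0.04, so 1 + 0.2857·K_p = 25.
K_p = (25 − 1)/0.2857 = 84.

K_p = 84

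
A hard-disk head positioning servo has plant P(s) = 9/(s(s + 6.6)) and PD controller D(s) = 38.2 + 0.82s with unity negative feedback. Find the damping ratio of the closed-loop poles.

Forward path: (38.2 + 0.82s)·9/(s(s+6.6)). The closed-loop characteristic equation is s² + (6.6 + 9·0.82)s + 9·38.2 = 0.
That is s² + 13.98s + 343.8 = 0, so ω_n = 18.54 rad/s and ζ = 13.98/(2·18.54) = 0.377.

ζ = 0.377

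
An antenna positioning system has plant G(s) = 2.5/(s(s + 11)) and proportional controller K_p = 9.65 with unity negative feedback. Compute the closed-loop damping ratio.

ζ = 1.12

1 + K_p·G(s) = 0 gives s² + 11s + 24.12 = 0.
Matching s² + 2ζω_n s + ω_n²: ω_n = √24.12 = 4.912 rad/s and 2ζω_n = 11, so ζ = 11/(2·4.912) = 1.12.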